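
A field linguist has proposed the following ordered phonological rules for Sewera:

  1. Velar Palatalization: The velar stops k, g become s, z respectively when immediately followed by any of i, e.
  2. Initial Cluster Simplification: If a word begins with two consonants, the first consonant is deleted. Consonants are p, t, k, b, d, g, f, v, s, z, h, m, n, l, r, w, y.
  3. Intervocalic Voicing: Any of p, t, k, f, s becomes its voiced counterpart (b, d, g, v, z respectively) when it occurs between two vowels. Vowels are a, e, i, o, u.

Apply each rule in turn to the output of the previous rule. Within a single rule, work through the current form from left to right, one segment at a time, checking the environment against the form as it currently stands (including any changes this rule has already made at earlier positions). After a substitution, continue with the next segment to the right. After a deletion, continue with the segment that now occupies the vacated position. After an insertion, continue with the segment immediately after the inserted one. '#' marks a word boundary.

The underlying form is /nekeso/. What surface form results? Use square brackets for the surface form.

1 Velar Palatalization: [nekeso] → [neseso]
2 Initial Cluster Simplification: no change — [neseso]
3 Intervocalic Voicing: [neseso] → [nezezo]

[nezezo]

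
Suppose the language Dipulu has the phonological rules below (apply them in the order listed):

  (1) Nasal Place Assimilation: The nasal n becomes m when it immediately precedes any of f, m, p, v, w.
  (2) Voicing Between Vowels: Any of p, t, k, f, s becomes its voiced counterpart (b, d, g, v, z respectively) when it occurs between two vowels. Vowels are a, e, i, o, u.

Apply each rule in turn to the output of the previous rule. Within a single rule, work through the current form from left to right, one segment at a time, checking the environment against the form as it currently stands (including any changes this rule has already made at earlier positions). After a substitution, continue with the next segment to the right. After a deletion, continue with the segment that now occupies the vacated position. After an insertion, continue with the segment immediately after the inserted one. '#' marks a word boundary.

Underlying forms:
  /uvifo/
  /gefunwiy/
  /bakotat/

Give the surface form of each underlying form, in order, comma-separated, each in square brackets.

[uvivo], [gevumwiy], [bagodat]

/uvifo/:
  (1) Nasal Place Assimilation: no change — [uvifo]
  (2) Voicing Between Vowels: [uvifo] → [uvivo]
/gefunwiy/:
  (1) Nasal Place Assimilation: [gefunwiy] → [gefumwiy]
  (2) Voicing Between Vowels: [gefumwiy] → [gevumwiy]
/bakotat/:
  (1) Nasal Place Assimilation: no change — [bakotat]
  (2) Voicing Between Vowels: [bakotat] → [bagodat]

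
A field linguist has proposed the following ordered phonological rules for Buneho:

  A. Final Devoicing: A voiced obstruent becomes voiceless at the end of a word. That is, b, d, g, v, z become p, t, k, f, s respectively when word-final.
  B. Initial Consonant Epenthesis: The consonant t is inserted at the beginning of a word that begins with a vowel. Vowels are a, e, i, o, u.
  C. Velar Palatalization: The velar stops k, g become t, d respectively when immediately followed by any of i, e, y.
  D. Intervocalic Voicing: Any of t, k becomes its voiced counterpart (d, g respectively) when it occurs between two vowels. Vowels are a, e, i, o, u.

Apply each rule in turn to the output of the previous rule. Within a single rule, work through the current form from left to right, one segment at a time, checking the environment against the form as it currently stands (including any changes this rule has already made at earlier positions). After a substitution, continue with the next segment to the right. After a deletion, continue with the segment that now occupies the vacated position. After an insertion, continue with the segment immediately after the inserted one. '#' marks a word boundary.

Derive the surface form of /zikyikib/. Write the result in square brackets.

[zityidip]

A Final Devoicing: [zikyikib] → [zikyikip]
B Initial Consonant Epenthesis: no change — [zikyikip]
C Velar Palatalization: [zikyikip] → [zityitip]
D Intervocalic Voicing: [zityitip] → [zityidip]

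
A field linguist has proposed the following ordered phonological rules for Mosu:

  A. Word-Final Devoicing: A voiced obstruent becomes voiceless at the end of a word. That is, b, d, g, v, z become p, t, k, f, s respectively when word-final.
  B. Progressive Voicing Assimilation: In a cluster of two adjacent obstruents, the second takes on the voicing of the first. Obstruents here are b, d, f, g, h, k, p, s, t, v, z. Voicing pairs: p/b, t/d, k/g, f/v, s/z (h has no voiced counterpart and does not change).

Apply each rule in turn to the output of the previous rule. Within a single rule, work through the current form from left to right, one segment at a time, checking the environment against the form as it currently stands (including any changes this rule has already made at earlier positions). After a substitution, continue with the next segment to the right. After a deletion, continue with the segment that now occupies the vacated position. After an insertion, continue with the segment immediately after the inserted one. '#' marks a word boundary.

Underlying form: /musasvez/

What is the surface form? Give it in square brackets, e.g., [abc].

A Word-Final Devoicing: [musasvez] → [musasves]
B Progressive Voicing Assimilation: [musasves] → [musasfes]

[musasfes]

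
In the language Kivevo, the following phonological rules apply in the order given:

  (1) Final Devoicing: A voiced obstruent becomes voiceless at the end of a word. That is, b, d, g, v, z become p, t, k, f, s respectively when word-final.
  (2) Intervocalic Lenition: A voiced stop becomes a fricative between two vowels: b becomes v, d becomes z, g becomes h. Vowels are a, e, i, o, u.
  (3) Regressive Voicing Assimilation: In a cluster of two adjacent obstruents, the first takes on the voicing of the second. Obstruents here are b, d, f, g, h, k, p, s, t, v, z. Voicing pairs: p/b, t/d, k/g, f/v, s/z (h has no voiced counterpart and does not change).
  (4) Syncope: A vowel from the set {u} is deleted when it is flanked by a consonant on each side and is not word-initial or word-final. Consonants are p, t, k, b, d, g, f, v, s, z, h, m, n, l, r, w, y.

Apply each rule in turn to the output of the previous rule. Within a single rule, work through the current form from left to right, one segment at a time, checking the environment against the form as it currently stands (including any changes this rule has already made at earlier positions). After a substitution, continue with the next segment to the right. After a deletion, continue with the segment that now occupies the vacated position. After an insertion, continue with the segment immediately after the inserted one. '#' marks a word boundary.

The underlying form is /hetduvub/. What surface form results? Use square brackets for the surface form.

(1) Final Devoicing: [hetduvub] → [hetduvup]
(2) Intervocalic Lenition: no change — [hetduvup]
(3) Regressive Voicing Assimilation: [hetduvup] → [hedduvup]
(4) Syncope: [hedduvup] → [heddvp]

[heddvp]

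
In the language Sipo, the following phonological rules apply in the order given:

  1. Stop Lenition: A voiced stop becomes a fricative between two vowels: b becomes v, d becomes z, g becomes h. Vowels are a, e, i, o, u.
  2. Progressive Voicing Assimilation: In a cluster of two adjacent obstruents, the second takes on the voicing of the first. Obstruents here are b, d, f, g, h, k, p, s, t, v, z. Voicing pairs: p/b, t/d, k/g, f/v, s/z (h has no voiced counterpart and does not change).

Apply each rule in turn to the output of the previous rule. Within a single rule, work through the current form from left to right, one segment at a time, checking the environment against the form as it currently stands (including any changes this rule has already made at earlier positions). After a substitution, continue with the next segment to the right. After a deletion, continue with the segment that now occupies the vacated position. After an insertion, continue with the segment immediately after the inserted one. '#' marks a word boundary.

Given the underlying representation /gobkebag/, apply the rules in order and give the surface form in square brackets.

[gobgevag]

1 Stop Lenition: [gobkebag] → [gobkevag]
2 Progressive Voicing Assimilation: [gobkevag] → [gobgevag]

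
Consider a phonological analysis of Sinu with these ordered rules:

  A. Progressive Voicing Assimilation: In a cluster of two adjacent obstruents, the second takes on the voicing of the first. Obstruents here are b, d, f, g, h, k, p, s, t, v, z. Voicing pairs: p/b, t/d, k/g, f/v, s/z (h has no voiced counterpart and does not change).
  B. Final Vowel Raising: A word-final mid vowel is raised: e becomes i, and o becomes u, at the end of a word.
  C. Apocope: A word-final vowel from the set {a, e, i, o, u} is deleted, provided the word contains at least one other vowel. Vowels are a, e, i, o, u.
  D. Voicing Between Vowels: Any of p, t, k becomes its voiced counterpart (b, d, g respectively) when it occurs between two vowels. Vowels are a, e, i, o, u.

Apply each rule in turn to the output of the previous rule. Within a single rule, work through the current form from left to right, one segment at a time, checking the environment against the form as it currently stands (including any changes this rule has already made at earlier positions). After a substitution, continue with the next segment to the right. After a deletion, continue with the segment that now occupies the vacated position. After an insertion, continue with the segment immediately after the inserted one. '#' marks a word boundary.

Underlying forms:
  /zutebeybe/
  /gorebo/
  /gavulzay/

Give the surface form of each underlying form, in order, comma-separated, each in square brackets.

[zudebeyb], [goreb], [gavulzay]

/zutebeybe/:
  A Progressive Voicing Assimilation: no change — [zutebeybe]
  B Final Vowel Raising: [zutebeybe] → [zutebeybi]
  C Apocope: [zutebeybi] → [zutebeyb]
  D Voicing Between Vowels: [zutebeyb] → [zudebeyb]
/gorebo/:
  A Progressive Voicing Assimilation: no change — [gorebo]
  B Final Vowel Raising: [gorebo] → [gorebu]
  C Apocope: [gorebu] → [goreb]
  D Voicing Between Vowels: no change — [goreb]
/gavulzay/:
  A Progressive Voicing Assimilation: no change — [gavulzay]
  B Final Vowel Raising: no change — [gavulzay]
  C Apocope: no change — [gavulzay]
  D Voicing Between Vowels: no change — [gavulzay]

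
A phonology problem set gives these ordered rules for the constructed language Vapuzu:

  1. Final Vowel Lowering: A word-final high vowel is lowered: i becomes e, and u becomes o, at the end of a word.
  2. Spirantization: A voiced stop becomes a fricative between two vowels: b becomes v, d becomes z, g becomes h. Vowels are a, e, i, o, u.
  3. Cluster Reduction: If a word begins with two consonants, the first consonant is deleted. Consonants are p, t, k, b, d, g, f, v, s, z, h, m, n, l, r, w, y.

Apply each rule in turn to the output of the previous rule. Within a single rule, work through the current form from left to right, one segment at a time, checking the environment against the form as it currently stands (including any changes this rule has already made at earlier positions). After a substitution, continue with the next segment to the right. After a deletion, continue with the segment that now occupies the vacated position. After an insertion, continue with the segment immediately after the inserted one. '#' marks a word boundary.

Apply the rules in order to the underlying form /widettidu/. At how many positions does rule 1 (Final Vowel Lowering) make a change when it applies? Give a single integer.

1

1 Final Vowel Lowering: [widettidu] → [widettido]
2 Spirantization: [widettido] → [wizettizo]
3 Cluster Reduction: no change — [wizettizo]
Rule 1 changed 1 position(s).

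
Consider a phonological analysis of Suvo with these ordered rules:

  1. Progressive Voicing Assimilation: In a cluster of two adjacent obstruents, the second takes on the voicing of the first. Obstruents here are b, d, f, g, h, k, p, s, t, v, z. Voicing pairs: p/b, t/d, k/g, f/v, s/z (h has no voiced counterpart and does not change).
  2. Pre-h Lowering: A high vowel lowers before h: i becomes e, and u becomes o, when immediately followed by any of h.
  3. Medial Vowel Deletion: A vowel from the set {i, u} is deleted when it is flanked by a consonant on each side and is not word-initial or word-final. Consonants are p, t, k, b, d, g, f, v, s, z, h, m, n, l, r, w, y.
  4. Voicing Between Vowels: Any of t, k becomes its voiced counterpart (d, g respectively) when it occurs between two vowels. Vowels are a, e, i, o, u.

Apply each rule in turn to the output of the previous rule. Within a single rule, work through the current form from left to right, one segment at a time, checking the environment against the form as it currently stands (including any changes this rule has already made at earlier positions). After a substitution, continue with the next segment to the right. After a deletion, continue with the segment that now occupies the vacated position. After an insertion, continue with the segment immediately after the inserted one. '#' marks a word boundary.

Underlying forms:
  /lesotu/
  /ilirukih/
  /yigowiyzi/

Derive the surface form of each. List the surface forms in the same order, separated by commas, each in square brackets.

/lesotu/:
  1 Progressive Voicing Assimilation: no change — [lesotu]
  2 Pre-h Lowering: no change — [lesotu]
  3 Medial Vowel Deletion: no change — [lesotu]
  4 Voicing Between Vowels: [lesotu] → [lesodu]
/ilirukih/:
  1 Progressive Voicing Assimilation: no change — [ilirukih]
  2 Pre-h Lowering: [ilirukih] → [ilirukeh]
  3 Medial Vowel Deletion: [ilirukeh] → [ilrkeh]
  4 Voicing Between Vowels: no change — [ilrkeh]
/yigowiyzi/:
  1 Progressive Voicing Assimilation: no change — [yigowiyzi]
  2 Pre-h Lowering: no change — [yigowiyzi]
  3 Medial Vowel Deletion: [yigowiyzi] → [ygowyzi]
  4 Voicing Between Vowels: no change — [ygowyzi]

[lesodu], [ilrkeh], [ygowyzi]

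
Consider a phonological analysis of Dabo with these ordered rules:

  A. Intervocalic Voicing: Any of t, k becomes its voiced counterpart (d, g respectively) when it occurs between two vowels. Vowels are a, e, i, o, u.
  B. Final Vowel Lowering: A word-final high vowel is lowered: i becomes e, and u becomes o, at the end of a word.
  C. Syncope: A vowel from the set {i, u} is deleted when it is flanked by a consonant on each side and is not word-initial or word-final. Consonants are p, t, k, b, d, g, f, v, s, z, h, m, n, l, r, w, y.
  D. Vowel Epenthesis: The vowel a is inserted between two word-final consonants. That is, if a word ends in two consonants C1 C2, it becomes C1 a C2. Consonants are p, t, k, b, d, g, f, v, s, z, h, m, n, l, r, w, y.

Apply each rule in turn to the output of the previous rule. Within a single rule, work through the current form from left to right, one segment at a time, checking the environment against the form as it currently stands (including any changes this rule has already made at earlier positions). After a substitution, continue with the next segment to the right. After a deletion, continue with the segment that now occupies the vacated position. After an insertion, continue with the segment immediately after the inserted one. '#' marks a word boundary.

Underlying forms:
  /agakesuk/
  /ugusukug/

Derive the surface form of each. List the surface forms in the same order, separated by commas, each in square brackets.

[agagesak], [ugsgag]

/agakesuk/:
  A Intervocalic Voicing: [agakesuk] → [agagesuk]
  B Final Vowel Lowering: no change — [agagesuk]
  C Syncope: [agagesuk] → [agagesk]
  D Vowel Epenthesis: [agagesk] → [agagesak]
/ugusukug/:
  A Intervocalic Voicing: [ugusukug] → [ugusugug]
  B Final Vowel Lowering: no change — [ugusugug]
  C Syncope: [ugusugug] → [ugsgg]
  D Vowel Epenthesis: [ugsgg] → [ugsgag]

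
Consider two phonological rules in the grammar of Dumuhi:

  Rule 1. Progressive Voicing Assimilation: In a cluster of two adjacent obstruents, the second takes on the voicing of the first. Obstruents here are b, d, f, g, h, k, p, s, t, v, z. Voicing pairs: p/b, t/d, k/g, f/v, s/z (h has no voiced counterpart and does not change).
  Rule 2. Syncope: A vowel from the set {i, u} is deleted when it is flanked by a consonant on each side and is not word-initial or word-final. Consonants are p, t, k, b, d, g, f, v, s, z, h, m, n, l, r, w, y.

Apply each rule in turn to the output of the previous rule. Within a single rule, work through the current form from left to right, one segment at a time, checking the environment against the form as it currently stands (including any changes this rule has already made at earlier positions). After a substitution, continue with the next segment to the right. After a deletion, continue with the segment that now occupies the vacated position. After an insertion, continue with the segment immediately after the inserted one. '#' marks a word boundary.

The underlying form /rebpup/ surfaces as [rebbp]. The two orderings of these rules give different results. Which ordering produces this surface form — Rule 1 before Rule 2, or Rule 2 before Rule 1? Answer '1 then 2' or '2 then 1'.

Order 1 then 2:
  1 Progressive Voicing Assimilation: [rebpup] → [rebbup]
  2 Syncope: [rebbup] → [rebbp]
  result: [rebbp]
Order 2 then 1:
  2 Syncope: [rebpup] → [rebpp]
  1 Progressive Voicing Assimilation: [rebpp] → [rebbb]
  result: [rebbb]

1 then 2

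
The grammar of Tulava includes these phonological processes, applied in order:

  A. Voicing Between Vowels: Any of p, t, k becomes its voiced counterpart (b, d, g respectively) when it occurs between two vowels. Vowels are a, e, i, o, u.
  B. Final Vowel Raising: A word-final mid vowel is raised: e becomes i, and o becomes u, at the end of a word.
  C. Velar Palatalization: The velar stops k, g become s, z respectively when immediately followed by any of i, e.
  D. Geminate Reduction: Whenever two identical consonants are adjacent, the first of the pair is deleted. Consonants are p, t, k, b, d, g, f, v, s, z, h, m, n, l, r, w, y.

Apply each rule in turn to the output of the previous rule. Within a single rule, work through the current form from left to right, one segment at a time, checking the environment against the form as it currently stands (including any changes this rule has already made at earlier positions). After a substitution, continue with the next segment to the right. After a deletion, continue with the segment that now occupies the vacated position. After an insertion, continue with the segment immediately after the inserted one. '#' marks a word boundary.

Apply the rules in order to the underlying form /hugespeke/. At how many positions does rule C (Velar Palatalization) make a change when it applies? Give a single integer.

2

A Voicing Between Vowels: [hugespeke] → [hugespege]
B Final Vowel Raising: [hugespege] → [hugespegi]
C Velar Palatalization: [hugespegi] → [huzespezi]
D Geminate Reduction: no change — [huzespezi]
Rule C changed 2 position(s).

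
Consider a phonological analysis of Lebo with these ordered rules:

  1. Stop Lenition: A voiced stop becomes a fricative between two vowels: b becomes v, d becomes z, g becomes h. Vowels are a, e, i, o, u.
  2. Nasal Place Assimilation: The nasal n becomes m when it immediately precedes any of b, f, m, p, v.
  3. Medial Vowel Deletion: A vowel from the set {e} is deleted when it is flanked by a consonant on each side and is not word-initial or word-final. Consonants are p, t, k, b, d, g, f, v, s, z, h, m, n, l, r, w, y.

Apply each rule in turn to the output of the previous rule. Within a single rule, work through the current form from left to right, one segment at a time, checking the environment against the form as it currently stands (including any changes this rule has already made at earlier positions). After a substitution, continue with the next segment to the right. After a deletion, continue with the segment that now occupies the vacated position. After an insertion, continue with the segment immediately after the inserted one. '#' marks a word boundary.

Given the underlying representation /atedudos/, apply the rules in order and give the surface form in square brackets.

[atzuzos]

1 Stop Lenition: [atedudos] → [atezuzos]
2 Nasal Place Assimilation: no change — [atezuzos]
3 Medial Vowel Deletion: [atezuzos] → [atzuzos]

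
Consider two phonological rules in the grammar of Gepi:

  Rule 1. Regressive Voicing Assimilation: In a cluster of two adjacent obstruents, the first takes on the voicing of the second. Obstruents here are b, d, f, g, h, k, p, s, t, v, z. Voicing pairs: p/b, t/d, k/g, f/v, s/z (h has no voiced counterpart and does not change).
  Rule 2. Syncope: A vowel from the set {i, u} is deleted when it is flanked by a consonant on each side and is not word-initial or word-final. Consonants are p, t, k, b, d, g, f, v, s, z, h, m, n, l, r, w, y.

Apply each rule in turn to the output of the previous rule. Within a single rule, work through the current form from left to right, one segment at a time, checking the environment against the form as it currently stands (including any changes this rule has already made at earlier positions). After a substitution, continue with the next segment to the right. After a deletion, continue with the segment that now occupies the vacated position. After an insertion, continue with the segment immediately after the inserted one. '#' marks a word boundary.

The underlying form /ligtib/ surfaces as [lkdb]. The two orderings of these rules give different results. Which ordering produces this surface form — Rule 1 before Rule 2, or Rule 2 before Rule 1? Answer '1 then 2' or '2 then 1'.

2 then 1

Order 1 then 2:
  1 Regressive Voicing Assimilation: [ligtib] → [liktib]
  2 Syncope: [liktib] → [lktb]
  result: [lktb]
Order 2 then 1:
  2 Syncope: [ligtib] → [lgtb]
  1 Regressive Voicing Assimilation: [lgtb] → [lkdb]
  result: [lkdb]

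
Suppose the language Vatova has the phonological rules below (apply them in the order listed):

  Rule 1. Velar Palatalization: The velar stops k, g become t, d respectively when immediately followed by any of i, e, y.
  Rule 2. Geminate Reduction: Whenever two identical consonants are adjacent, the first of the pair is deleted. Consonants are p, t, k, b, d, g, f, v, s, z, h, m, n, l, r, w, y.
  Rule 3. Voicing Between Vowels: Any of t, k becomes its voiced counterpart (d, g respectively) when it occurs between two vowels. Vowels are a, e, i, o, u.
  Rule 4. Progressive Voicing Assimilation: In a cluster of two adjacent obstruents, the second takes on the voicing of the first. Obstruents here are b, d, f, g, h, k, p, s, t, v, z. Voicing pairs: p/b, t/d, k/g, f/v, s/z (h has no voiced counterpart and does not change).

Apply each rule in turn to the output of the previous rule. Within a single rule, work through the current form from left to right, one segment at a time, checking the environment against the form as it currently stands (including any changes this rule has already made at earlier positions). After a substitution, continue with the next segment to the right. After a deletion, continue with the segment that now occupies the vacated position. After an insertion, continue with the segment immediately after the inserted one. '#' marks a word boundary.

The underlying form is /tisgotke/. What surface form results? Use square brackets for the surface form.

[tiskode]

Rule 1 Velar Palatalization: [tisgotke] → [tisgotte]
Rule 2 Geminate Reduction: [tisgotte] → [tisgote]
Rule 3 Voicing Between Vowels: [tisgote] → [tisgode]
Rule 4 Progressive Voicing Assimilation: [tisgode] → [tiskode]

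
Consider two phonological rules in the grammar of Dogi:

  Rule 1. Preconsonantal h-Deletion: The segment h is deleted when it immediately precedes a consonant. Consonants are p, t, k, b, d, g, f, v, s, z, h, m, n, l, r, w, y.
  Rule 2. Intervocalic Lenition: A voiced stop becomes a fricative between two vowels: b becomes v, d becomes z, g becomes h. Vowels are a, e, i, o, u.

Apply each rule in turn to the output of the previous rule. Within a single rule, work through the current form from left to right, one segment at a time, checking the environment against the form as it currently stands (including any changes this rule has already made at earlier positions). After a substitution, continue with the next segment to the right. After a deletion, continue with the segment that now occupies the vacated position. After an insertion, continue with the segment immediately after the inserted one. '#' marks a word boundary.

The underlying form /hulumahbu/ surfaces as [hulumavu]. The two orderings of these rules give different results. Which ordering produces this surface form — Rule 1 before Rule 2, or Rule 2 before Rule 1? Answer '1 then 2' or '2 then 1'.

1 then 2

Order 1 then 2:
  1 Preconsonantal h-Deletion: [hulumahbu] → [hulumabu]
  2 Intervocalic Lenition: [hulumabu] → [hulumavu]
  result: [hulumavu]
Order 2 then 1:
  2 Intervocalic Lenition: no change — [hulumahbu]
  1 Preconsonantal h-Deletion: [hulumahbu] → [hulumabu]
  result: [hulumabu]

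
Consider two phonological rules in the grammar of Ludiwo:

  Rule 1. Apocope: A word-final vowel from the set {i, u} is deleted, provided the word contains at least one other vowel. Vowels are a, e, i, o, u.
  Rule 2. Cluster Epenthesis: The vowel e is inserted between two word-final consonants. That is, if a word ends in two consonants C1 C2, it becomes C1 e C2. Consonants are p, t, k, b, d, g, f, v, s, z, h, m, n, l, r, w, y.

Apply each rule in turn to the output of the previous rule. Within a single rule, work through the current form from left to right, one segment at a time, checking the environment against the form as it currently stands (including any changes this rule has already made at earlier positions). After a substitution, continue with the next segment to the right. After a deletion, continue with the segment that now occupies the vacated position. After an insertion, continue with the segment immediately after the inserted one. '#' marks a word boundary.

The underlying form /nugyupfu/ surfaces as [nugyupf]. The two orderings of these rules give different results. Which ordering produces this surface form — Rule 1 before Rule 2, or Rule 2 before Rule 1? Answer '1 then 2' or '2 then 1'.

Order 1 then 2:
  1 Apocope: [nugyupfu] → [nugyupf]
  2 Cluster Epenthesis: [nugyupf] → [nugyupef]
  result: [nugyupef]
Order 2 then 1:
  2 Cluster Epenthesis: no change — [nugyupfu]
  1 Apocope: [nugyupfu] → [nugyupf]
  result: [nugyupf]

2 then 1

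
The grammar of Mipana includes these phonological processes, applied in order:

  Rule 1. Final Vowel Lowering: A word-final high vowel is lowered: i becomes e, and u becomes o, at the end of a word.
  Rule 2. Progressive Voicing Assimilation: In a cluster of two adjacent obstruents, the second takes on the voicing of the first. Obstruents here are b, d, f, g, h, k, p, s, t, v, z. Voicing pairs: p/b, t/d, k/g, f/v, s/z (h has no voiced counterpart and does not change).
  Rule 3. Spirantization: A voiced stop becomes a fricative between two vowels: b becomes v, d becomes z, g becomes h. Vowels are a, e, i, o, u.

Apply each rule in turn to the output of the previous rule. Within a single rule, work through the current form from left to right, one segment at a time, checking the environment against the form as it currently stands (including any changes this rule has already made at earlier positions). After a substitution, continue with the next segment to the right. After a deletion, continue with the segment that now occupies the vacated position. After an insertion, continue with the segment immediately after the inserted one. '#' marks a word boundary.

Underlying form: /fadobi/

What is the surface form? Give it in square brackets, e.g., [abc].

Rule 1 Final Vowel Lowering: [fadobi] → [fadobe]
Rule 2 Progressive Voicing Assimilation: no change — [fadobe]
Rule 3 Spirantization: [fadobe] → [fazove]

[fazove]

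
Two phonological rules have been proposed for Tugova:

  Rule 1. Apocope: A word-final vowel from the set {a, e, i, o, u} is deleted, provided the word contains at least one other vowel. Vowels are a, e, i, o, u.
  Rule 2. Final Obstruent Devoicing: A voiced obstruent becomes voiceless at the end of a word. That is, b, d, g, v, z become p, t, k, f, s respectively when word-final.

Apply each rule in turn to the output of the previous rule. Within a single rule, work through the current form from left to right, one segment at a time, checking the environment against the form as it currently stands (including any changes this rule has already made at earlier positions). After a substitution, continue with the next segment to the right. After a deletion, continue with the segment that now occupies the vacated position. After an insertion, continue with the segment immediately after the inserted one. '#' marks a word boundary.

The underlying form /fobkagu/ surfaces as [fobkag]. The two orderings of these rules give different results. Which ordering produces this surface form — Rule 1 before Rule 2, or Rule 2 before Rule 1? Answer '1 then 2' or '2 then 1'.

Order 1 then 2:
  1 Apocope: [fobkagu] → [fobkag]
  2 Final Obstruent Devoicing: [fobkag] → [fobkak]
  result: [fobkak]
Order 2 then 1:
  2 Final Obstruent Devoicing: no change — [fobkagu]
  1 Apocope: [fobkagu] → [fobkag]
  result: [fobkag]

2 then 1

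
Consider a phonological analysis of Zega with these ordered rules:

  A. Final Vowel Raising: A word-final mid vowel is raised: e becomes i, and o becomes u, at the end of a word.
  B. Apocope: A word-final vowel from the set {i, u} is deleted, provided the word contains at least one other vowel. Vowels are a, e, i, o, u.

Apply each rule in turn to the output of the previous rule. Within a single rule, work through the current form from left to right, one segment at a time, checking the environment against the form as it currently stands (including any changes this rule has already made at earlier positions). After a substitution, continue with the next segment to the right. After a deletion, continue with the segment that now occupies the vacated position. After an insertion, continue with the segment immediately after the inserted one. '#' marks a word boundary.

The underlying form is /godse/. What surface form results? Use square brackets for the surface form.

A Final Vowel Raising: [godse] → [godsi]
B Apocope: [godsi] → [gods]

[gods]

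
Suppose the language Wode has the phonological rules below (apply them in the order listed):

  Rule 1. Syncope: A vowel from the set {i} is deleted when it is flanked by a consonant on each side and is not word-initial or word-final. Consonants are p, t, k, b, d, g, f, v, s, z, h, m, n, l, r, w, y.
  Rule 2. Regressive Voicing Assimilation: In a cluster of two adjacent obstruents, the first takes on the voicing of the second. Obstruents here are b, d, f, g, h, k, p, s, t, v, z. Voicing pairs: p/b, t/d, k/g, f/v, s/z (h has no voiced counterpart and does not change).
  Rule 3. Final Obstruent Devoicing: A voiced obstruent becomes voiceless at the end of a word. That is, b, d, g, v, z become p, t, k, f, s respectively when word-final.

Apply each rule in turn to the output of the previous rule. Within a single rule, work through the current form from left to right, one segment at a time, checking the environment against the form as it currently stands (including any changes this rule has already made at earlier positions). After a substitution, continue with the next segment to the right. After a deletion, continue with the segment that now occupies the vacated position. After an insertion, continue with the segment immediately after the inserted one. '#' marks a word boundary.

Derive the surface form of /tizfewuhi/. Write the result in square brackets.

Rule 1 Syncope: [tizfewuhi] → [tzfewuhi]
Rule 2 Regressive Voicing Assimilation: [tzfewuhi] → [dsfewuhi]
Rule 3 Final Obstruent Devoicing: no change — [dsfewuhi]

[dsfewuhi]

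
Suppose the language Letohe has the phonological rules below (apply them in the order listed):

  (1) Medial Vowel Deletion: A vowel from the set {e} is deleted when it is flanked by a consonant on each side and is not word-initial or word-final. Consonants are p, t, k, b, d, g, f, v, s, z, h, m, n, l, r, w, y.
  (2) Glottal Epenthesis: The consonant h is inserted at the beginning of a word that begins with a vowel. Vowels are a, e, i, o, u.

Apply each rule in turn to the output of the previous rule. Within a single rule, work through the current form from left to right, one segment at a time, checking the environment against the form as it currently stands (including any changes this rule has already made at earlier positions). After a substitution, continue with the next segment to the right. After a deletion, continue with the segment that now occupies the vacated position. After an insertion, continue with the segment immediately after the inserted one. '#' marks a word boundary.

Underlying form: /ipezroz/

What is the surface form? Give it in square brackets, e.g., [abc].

(1) Medial Vowel Deletion: [ipezroz] → [ipzroz]
(2) Glottal Epenthesis: [ipzroz] → [hipzroz]

[hipzroz]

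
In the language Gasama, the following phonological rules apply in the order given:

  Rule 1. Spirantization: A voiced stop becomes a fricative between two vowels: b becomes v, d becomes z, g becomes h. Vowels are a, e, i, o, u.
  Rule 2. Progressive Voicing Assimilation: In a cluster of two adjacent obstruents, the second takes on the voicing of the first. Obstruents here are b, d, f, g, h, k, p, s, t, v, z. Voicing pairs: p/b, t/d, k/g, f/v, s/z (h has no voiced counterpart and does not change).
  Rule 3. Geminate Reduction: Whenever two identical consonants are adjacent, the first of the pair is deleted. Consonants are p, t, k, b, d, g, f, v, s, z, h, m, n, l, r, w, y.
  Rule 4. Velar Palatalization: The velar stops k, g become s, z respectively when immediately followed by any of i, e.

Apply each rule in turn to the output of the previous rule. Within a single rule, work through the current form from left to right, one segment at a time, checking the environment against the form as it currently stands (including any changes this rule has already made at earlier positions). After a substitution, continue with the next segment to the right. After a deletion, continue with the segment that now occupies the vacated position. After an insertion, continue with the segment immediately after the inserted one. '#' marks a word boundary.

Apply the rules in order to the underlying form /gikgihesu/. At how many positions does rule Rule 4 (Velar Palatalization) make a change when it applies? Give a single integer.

2

Rule 1 Spirantization: no change — [gikgihesu]
Rule 2 Progressive Voicing Assimilation: [gikgihesu] → [gikkihesu]
Rule 3 Geminate Reduction: [gikkihesu] → [gikihesu]
Rule 4 Velar Palatalization: [gikihesu] → [zisihesu]
Rule Rule 4 changed 2 position(s).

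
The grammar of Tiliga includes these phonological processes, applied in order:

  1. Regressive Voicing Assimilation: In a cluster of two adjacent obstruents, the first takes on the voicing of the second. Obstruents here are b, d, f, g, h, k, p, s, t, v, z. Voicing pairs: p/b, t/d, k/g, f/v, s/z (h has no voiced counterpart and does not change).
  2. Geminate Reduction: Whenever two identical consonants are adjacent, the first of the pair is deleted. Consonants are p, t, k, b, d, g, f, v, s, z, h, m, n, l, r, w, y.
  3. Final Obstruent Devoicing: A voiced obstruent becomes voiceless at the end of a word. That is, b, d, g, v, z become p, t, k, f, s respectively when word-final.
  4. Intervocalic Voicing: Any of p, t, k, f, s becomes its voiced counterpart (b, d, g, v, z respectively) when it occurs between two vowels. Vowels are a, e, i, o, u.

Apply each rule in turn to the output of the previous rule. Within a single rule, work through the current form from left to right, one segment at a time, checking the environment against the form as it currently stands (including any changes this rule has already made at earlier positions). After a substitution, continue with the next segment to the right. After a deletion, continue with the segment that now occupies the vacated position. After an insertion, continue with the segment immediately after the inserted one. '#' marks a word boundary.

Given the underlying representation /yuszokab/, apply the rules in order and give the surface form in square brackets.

[yuzogap]

1 Regressive Voicing Assimilation: [yuszokab] → [yuzzokab]
2 Geminate Reduction: [yuzzokab] → [yuzokab]
3 Final Obstruent Devoicing: [yuzokab] → [yuzokap]
4 Intervocalic Voicing: [yuzokap] → [yuzogap]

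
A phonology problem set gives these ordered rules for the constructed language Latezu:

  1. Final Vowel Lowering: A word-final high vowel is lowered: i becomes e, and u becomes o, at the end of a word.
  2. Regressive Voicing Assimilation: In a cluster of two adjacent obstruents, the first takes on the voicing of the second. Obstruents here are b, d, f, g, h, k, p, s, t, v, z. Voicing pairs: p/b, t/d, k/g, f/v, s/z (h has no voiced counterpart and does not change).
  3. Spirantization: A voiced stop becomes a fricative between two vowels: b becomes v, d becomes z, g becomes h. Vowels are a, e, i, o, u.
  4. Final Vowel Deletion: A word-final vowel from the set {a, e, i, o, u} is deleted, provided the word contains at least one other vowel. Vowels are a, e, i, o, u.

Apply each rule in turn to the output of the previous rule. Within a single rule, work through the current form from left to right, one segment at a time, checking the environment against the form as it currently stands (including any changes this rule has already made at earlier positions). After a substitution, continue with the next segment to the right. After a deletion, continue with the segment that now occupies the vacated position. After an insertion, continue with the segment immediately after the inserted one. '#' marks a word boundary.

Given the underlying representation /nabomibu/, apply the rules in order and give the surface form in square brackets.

[navomiv]

1 Final Vowel Lowering: [nabomibu] → [nabomibo]
2 Regressive Voicing Assimilation: no change — [nabomibo]
3 Spirantization: [nabomibo] → [navomivo]
4 Final Vowel Deletion: [navomivo] → [navomiv]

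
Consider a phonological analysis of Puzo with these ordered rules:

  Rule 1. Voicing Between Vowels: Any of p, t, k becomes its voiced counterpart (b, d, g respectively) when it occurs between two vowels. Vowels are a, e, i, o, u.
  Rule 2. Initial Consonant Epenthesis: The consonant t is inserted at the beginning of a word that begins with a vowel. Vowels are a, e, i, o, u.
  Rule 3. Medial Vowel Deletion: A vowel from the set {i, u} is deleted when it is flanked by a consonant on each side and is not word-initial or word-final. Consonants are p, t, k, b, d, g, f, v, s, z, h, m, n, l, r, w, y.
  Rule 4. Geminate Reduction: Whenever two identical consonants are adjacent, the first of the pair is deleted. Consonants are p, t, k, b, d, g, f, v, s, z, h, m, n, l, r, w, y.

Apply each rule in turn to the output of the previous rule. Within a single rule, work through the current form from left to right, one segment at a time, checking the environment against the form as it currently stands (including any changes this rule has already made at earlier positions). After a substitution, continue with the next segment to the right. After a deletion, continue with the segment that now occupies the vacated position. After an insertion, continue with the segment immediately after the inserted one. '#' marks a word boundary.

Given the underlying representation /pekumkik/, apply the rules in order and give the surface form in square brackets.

[pegmk]

Rule 1 Voicing Between Vowels: [pekumkik] → [pegumkik]
Rule 2 Initial Consonant Epenthesis: no change — [pegumkik]
Rule 3 Medial Vowel Deletion: [pegumkik] → [pegmkk]
Rule 4 Geminate Reduction: [pegmkk] → [pegmk]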